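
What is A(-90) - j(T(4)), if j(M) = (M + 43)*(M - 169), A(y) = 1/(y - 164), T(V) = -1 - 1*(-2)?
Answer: 1877567/254 ≈ 7392.0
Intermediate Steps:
T(V) = 1 (T(V) = -1 + 2 = 1)
A(y) = 1/(-164 + y)
j(M) = (-169 + M)*(43 + M) (j(M) = (43 + M)*(-169 + M) = (-169 + M)*(43 + M))
A(-90) - j(T(4)) = 1/(-164 - 90) - (-7267 + 1² - 126*1) = 1/(-254) - (-7267 + 1 - 126) = -1/254 - 1*(-7392) = -1/254 + 7392 = 1877567/254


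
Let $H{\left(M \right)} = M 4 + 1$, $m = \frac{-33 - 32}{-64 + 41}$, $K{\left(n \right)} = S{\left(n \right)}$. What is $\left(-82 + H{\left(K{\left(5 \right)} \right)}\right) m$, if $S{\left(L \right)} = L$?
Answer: $- \frac{3965}{23} \approx -172.39$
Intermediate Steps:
$K{\left(n \right)} = n$
$m = \frac{65}{23}$ ($m = - \frac{65}{-23} = \left(-65\right) \left(- \frac{1}{23}\right) = \frac{65}{23} \approx 2.8261$)
$H{\left(M \right)} = 1 + 4 M$ ($H{\left(M \right)} = 4 M + 1 = 1 + 4 M$)
$\left(-82 + H{\left(K{\left(5 \right)} \right)}\right) m = \left(-82 + \left(1 + 4 \cdot 5\right)\right) \frac{65}{23} = \left(-82 + \left(1 + 20\right)\right) \frac{65}{23} = \left(-82 + 21\right) \frac{65}{23} = \left(-61\right) \frac{65}{23} = - \frac{3965}{23}$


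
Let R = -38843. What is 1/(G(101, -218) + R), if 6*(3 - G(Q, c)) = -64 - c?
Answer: -3/116597 ≈ -2.5730e-5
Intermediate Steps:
G(Q, c) = 41/3 + c/6 (G(Q, c) = 3 - (-64 - c)/6 = 3 + (32/3 + c/6) = 41/3 + c/6)
1/(G(101, -218) + R) = 1/((41/3 + (⅙)*(-218)) - 38843) = 1/((41/3 - 109/3) - 38843) = 1/(-68/3 - 38843) = 1/(-116597/3) = -3/116597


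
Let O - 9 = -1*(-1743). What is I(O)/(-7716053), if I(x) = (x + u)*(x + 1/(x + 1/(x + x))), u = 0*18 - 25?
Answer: -18574830138744/47368918811477 ≈ -0.39213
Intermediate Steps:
O = 1752 (O = 9 - 1*(-1743) = 9 + 1743 = 1752)
u = -25 (u = 0 - 25 = -25)
I(x) = (-25 + x)*(x + 1/(x + 1/(2*x))) (I(x) = (x - 25)*(x + 1/(x + 1/(x + x))) = (-25 + x)*(x + 1/(x + 1/(2*x))))
I(O)/(-7716053) = (1752*(-75 - 50*1752² + 2*1752³ + 3*1752)/(1 + 2*1752²))/(-7716053) = (1752*(-75 - 50*3069504 + 2*5377771008 + 5256)/(1 + 2*3069504))*(-1/7716053) = (1752*(-75 - 153475200 + 10755542016 + 5256)/(1 + 6139008))*(-1/7716053) = (1752*10602071997/6139009)*(-1/7716053) = (1752*(1/6139009)*10602071997)*(-1/7716053) = (18574830138744/6139009)*(-1/7716053) = -18574830138744/47368918811477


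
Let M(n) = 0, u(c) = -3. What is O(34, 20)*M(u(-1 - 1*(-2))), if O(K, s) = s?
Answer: 0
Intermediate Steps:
O(34, 20)*M(u(-1 - 1*(-2))) = 20*0 = 0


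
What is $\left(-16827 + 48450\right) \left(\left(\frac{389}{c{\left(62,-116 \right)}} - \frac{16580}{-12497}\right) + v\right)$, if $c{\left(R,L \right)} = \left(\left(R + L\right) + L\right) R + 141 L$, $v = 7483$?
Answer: $\frac{79551510902337789}{336119312} \approx 2.3668 \cdot 10^{8}$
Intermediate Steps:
$c{\left(R,L \right)} = 141 L + R \left(R + 2 L\right)$ ($c{\left(R,L \right)} = \left(\left(L + R\right) + L\right) R + 141 L = \left(R + 2 L\right) R + 141 L = R \left(R + 2 L\right) + 141 L = 141 L + R \left(R + 2 L\right)$)
$\left(-16827 + 48450\right) \left(\left(\frac{389}{c{\left(62,-116 \right)}} - \frac{16580}{-12497}\right) + v\right) = \left(-16827 + 48450\right) \left(\left(\frac{389}{62^{2} + 141 \left(-116\right) + 2 \left(-116\right) 62} - \frac{16580}{-12497}\right) + 7483\right) = 31623 \left(\left(\frac{389}{3844 - 16356 - 14384} - - \frac{16580}{12497}\right) + 7483\right) = 31623 \left(\left(\frac{389}{-26896} + \frac{16580}{12497}\right) + 7483\right) = 31623 \left(\left(389 \left(- \frac{1}{26896}\right) + \frac{16580}{12497}\right) + 7483\right) = 31623 \left(\left(- \frac{389}{26896} + \frac{16580}{12497}\right) + 7483\right) = 31623 \left(\frac{441074347}{336119312} + 7483\right) = 31623 \cdot \frac{2515621886043}{336119312} = \frac{79551510902337789}{336119312}$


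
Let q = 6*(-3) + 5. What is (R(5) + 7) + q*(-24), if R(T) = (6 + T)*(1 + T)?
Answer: 385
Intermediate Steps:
R(T) = (1 + T)*(6 + T)
q = -13 (q = -18 + 5 = -13)
(R(5) + 7) + q*(-24) = ((6 + 5**2 + 7*5) + 7) - 13*(-24) = ((6 + 25 + 35) + 7) + 312 = (66 + 7) + 312 = 73 + 312 = 385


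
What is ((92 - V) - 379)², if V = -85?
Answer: 40804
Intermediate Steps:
((92 - V) - 379)² = ((92 - 1*(-85)) - 379)² = ((92 + 85) - 379)² = (177 - 379)² = (-202)² = 40804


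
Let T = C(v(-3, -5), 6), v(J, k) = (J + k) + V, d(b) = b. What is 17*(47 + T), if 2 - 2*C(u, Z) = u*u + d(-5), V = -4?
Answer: -731/2 ≈ -365.50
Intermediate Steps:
v(J, k) = -4 + J + k (v(J, k) = (J + k) - 4 = -4 + J + k)
C(u, Z) = 7/2 - u²/2 (C(u, Z) = 1 - (u*u - 5)/2 = 1 - (u² - 5)/2 = 1 - (-5 + u²)/2 = 1 + (5/2 - u²/2) = 7/2 - u²/2)
T = -137/2 (T = 7/2 - (-4 - 3 - 5)²/2 = 7/2 - ½*(-12)² = 7/2 - ½*144 = 7/2 - 72 = -137/2 ≈ -68.500)
17*(47 + T) = 17*(47 - 137/2) = 17*(-43/2) = -731/2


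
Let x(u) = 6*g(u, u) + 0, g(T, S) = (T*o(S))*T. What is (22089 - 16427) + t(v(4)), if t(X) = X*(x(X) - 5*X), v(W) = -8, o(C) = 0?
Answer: 5342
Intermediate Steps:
g(T, S) = 0 (g(T, S) = (T*0)*T = 0*T = 0)
x(u) = 0 (x(u) = 6*0 + 0 = 0 + 0 = 0)
t(X) = -5*X**2 (t(X) = X*(0 - 5*X) = X*(-5*X) = -5*X**2)
(22089 - 16427) + t(v(4)) = (22089 - 16427) - 5*(-8)**2 = 5662 - 5*64 = 5662 - 320 = 5342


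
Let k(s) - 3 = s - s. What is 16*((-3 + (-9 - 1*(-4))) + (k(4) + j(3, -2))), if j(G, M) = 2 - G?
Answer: -96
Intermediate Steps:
k(s) = 3 (k(s) = 3 + (s - s) = 3 + 0 = 3)
16*((-3 + (-9 - 1*(-4))) + (k(4) + j(3, -2))) = 16*((-3 + (-9 - 1*(-4))) + (3 + (2 - 1*3))) = 16*((-3 + (-9 + 4)) + (3 + (2 - 3))) = 16*((-3 - 5) + (3 - 1)) = 16*(-8 + 2) = 16*(-6) = -96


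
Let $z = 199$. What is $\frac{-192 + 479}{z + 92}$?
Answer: $\frac{287}{291} \approx 0.98625$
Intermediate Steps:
$\frac{-192 + 479}{z + 92} = \frac{-192 + 479}{199 + 92} = \frac{287}{291}$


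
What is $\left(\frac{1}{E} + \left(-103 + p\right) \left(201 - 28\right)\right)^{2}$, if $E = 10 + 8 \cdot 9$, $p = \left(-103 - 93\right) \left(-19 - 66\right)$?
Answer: $\frac{55167488391025609}{6724} \approx 8.2046 \cdot 10^{12}$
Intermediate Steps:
$p = 16660$ ($p = \left(-196\right) \left(-85\right) = 16660$)
$E = 82$ ($E = 10 + 72 = 82$)
$\left(\frac{1}{E} + \left(-103 + p\right) \left(201 - 28\right)\right)^{2} = \left(\frac{1}{82} + \left(-103 + 16660\right) \left(201 - 28\right)\right)^{2} = \left(\frac{1}{82} + 16557 \cdot 173\right)^{2} = \left(\frac{1}{82} + 2864361\right)^{2} = \left(\frac{234877603}{82}\right)^{2} = \frac{55167488391025609}{6724}$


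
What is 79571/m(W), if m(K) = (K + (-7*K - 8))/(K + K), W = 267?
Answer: -21245457/805 ≈ -26392.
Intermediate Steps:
m(K) = (-8 - 6*K)/(2*K) (m(K) = (K + (-8 - 7*K))/((2*K)) = (-8 - 6*K)*(1/(2*K)) = (-8 - 6*K)/(2*K))
79571/m(W) = 79571/(-3 - 4/267) = 79571/(-805/267) = 79571*(-267/805) = -21245457/805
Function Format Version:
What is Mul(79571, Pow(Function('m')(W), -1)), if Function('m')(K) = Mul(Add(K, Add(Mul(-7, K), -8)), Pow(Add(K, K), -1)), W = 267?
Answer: Rational(-21245457, 805) ≈ -26392.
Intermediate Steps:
Function('m')(K) = Mul(Rational(1, 2), Pow(K, -1), Add(-8, Mul(-6, K))) (Function('m')(K) = Mul(Add(K, Add(-8, Mul(-7, K))), Pow(Mul(2, K), -1)) = Mul(Add(-8, Mul(-6, K)), Mul(Rational(1, 2), Pow(K, -1))) = Mul(Rational(1, 2), Pow(K, -1), Add(-8, Mul(-6, K))))
Mul(79571, Pow(Function('m')(W), -1)) = Mul(79571, Pow(Add(-3, Mul(-4, Pow(267, -1))), -1)) = Mul(79571, Pow(Add(-3, Mul(-4, Rational(1, 267))), -1)) = Mul(79571, Pow(Add(-3, Rational(-4, 267)), -1)) = Mul(79571, Pow(Rational(-805, 267), -1)) = Mul(79571, Rational(-267, 805)) = Rational(-21245457, 805)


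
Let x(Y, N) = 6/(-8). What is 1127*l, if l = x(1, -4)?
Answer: -3381/4 ≈ -845.25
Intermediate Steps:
x(Y, N) = -¾ (x(Y, N) = 6*(-⅛) = -¾)
l = -¾ ≈ -0.75000
1127*l = 1127*(-¾) = -3381/4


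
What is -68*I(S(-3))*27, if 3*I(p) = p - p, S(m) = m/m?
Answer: 0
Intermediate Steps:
S(m) = 1
I(p) = 0 (I(p) = (p - p)/3 = (1/3)*0 = 0)
-68*I(S(-3))*27 = -68*0*27 = 0*27 = 0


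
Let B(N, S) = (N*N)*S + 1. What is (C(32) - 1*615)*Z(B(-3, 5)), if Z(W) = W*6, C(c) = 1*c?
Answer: -160908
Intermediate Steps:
C(c) = c
B(N, S) = 1 + S*N² (B(N, S) = N²*S + 1 = S*N² + 1 = 1 + S*N²)
Z(W) = 6*W
(C(32) - 1*615)*Z(B(-3, 5)) = (32 - 1*615)*(6*(1 + 5*(-3)²)) = (32 - 615)*(6*(1 + 5*9)) = -3498*(1 + 45) = -3498*46 = -583*276 = -160908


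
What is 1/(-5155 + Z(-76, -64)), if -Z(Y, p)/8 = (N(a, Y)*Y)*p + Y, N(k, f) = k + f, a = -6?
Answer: 1/3186237 ≈ 3.1385e-7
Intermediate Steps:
N(k, f) = f + k
Z(Y, p) = -8*Y - 8*Y*p*(-6 + Y) (Z(Y, p) = -8*(((Y - 6)*Y)*p + Y) = -8*(((-6 + Y)*Y)*p + Y) = -8*((Y*(-6 + Y))*p + Y) = -8*(Y*p*(-6 + Y) + Y) = -8*(Y + Y*p*(-6 + Y)) = -8*Y - 8*Y*p*(-6 + Y))
1/(-5155 + Z(-76, -64)) = 1/(-5155 - 8*(-76)*(1 - 64*(-6 - 76))) = 1/(-5155 - 8*(-76)*(1 - 64*(-82))) = 1/(-5155 - 8*(-76)*(1 + 5248)) = 1/(-5155 - 8*(-76)*5249) = 1/(-5155 + 3191392) = 1/3186237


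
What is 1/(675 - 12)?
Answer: 1/663 ≈ 0.0015083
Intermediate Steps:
1/(675 - 12) = 1/663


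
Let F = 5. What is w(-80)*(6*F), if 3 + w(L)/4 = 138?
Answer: 16200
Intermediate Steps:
w(L) = 540 (w(L) = -12 + 4*138 = -12 + 552 = 540)
w(-80)*(6*F) = 540*(6*5) = 540*30 = 16200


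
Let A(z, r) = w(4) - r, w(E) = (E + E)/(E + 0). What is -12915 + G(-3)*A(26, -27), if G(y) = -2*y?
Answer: -12741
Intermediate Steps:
w(E) = 2 (w(E) = (2*E)/E = 2)
A(z, r) = 2 - r
-12915 + G(-3)*A(26, -27) = -12915 + (-2*(-3))*(2 - 1*(-27)) = -12915 + 6*(2 + 27) = -12915 + 6*29 = -12915 + 174 = -12741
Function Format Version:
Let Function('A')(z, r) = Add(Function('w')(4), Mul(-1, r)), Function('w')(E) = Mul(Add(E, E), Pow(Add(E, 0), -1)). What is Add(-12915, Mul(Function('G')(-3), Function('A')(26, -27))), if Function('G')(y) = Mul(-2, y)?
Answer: -12741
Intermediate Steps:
Function('w')(E) = 2 (Function('w')(E) = Mul(Mul(2, E), Pow(E, -1)) = 2)
Function('A')(z, r) = Add(2, Mul(-1, r))
Add(-12915, Mul(Function('G')(-3), Function('A')(26, -27))) = Add(-12915, Mul(Mul(-2, -3), Add(2, Mul(-1, -27)))) = Add(-12915, Mul(6, Add(2, 27))) = Add(-12915, Mul(6, 29)) = Add(-12915, 174) = -12741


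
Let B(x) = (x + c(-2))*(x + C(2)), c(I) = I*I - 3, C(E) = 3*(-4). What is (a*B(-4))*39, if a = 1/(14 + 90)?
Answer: 18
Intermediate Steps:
C(E) = -12
a = 1/104 ≈ 0.0096154
c(I) = -3 + I**2 (c(I) = I**2 - 3 = -3 + I**2)
B(x) = (1 + x)*(-12 + x) (B(x) = (x + (-3 + (-2)**2))*(x - 12) = (x + (-3 + 4))*(-12 + x) = (x + 1)*(-12 + x) = (1 + x)*(-12 + x))
(a*B(-4))*39 = ((-12 + (-4)**2 - 11*(-4))/104)*39 = ((-12 + 16 + 44)/104)*39 = ((1/104)*48)*39 = (6/13)*39 = 18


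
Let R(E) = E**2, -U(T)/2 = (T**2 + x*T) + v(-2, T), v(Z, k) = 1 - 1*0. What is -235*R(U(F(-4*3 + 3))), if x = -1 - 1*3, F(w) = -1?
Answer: -33840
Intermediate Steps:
v(Z, k) = 1 (v(Z, k) = 1 + 0 = 1)
x = -4 (x = -1 - 3 = -4)
U(T) = -2 - 2*T**2 + 8*T (U(T) = -2*((T**2 - 4*T) + 1) = -2*(1 + T**2 - 4*T) = -2 - 2*T**2 + 8*T)
-235*R(U(F(-4*3 + 3))) = -235*(-2 - 2*(-1)**2 + 8*(-1))**2 = -235*(-2 - 2*1 - 8)**2 = -235*(-2 - 2 - 8)**2 = -235*(-12)**2 = -235*144 = -33840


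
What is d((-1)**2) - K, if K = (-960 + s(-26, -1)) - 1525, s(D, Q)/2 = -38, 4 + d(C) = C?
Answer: 2558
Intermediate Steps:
d(C) = -4 + C
s(D, Q) = -76 (s(D, Q) = 2*(-38) = -76)
K = -2561 (K = (-960 - 76) - 1525 = -1036 - 1525 = -2561)
d((-1)**2) - K = (-4 + (-1)**2) - 1*(-2561) = (-4 + 1) + 2561 = -3 + 2561 = 2558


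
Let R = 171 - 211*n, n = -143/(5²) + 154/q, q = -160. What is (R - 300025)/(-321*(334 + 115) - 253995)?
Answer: 119377597/159249600 ≈ 0.74963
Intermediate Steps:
n = -2673/400 (n = -143/(5²) + 154/(-160) = -143/25 + 154*(-1/160) = -143*1/25 - 77/80 = -143/25 - 77/80 = -2673/400 ≈ -6.6825)
R = 632403/400 (R = 171 - 211*(-2673/400) = 171 + 564003/400 = 632403/400 ≈ 1581.0)
(R - 300025)/(-321*(334 + 115) - 253995) = (632403/400 - 300025)/(-321*(334 + 115) - 253995) = -119377597/(400*(-321*449 - 253995)) = -119377597/(400*(-144129 - 253995)) = -119377597/400/(-398124) = -119377597/400*(-1/398124) = 119377597/159249600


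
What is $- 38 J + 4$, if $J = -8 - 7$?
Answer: $574$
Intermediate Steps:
$J = -15$
$- 38 J + 4 = \left(-38\right) \left(-15\right) + 4 = 570 + 4 = 574$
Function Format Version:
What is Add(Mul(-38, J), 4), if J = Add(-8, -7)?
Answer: 574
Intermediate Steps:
J = -15
Add(Mul(-38, J), 4) = Add(Mul(-38, -15), 4) = Add(570, 4) = 574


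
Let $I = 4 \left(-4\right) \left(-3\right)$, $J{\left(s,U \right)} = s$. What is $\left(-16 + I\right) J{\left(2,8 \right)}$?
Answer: $64$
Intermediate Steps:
$I = 48$ ($I = \left(-16\right) \left(-3\right) = 48$)
$\left(-16 + I\right) J{\left(2,8 \right)} = \left(-16 + 48\right) 2 = 32 \cdot 2 = 64$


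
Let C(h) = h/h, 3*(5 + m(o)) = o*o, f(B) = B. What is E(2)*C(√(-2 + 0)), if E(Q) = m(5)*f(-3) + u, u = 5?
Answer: -5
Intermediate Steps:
m(o) = -5 + o²/3 (m(o) = -5 + (o*o)/3 = -5 + o²/3)
C(h) = 1
E(Q) = -5 (E(Q) = (-5 + (⅓)*5²)*(-3) + 5 = (-5 + (⅓)*25)*(-3) + 5 = (-5 + 25/3)*(-3) + 5 = (10/3)*(-3) + 5 = -10 + 5 = -5)
E(2)*C(√(-2 + 0)) = -5*1 = -5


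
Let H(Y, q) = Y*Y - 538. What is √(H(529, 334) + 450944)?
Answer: 7*√14903 ≈ 854.54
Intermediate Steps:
H(Y, q) = -538 + Y² (H(Y, q) = Y² - 538 = -538 + Y²)
√(H(529, 334) + 450944) = √((-538 + 529²) + 450944) = √((-538 + 279841) + 450944) = √(279303 + 450944) = √730247 = 7*√14903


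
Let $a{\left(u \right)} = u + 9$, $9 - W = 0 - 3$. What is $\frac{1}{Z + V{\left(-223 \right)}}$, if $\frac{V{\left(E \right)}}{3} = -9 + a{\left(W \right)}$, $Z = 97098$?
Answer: $\frac{1}{97134} \approx 1.0295 \cdot 10^{-5}$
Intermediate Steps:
$W = 12$ ($W = 9 - \left(0 - 3\right) = 9 - -3 = 9 + 3 = 12$)
$a{\left(u \right)} = 9 + u$
$V{\left(E \right)} = 36$ ($V{\left(E \right)} = 3 \left(-9 + \left(9 + 12\right)\right) = 3 \left(-9 + 21\right) = 3 \cdot 12 = 36$)
$\frac{1}{Z + V{\left(-223 \right)}} = \frac{1}{97098 + 36} = \frac{1}{97134}$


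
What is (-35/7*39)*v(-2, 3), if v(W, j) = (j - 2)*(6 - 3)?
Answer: -585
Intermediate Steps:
v(W, j) = -6 + 3*j (v(W, j) = (-2 + j)*3 = -6 + 3*j)
(-35/7*39)*v(-2, 3) = (-35/7*39)*(-6 + 3*3) = (-35*⅐*39)*(-6 + 9) = -5*39*3 = -195*3 = -585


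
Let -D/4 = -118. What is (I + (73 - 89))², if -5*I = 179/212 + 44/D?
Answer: 1024886942689/3911251600 ≈ 262.04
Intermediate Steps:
D = 472 (D = -4*(-118) = 472)
I = -11727/62540 (I = -(179/212 + 44/472)/5 = -(179*(1/212) + 44*(1/472))/5 = -(179/212 + 11/118)/5 = -⅕*11727/12508 = -11727/62540 ≈ -0.18751)
(I + (73 - 89))² = (-11727/62540 + (73 - 89))² = (-11727/62540 - 16)² = (-1012367/62540)² = 1024886942689/3911251600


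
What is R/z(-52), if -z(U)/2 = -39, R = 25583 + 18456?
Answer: 44039/78 ≈ 564.60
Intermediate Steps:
R = 44039
z(U) = 78 (z(U) = -2*(-39) = 78)
R/z(-52) = 44039/78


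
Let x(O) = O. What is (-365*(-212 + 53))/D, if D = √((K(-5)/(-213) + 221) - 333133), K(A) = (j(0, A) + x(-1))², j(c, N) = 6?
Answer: -58035*I*√15103889853/70910281 ≈ -100.58*I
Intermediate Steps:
K(A) = 25 (K(A) = (6 - 1)² = 5² = 25)
D = I*√15103889853/213 (D = √((25/(-213) + 221) - 333133) = √((25*(-1/213) + 221) - 333133) = √((-25/213 + 221) - 333133) = √(47048/213 - 333133) = √(-70910281/213) = I*√15103889853/213 ≈ 576.99*I)
(-365*(-212 + 53))/D = (-365*(-212 + 53))/((I*√15103889853/213)) = (-365*(-159))*(-I*√15103889853/70910281) = 58035*(-I*√15103889853/70910281) = -58035*I*√15103889853/70910281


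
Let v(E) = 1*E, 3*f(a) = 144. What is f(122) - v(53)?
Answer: -5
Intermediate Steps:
f(a) = 48 (f(a) = (⅓)*144 = 48)
v(E) = E
f(122) - v(53) = 48 - 1*53 = 48 - 53 = -5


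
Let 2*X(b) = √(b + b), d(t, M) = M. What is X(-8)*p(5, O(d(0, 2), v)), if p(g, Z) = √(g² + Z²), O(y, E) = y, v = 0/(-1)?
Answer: 2*I*√29 ≈ 10.77*I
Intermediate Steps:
v = 0 (v = 0*(-1) = 0)
p(g, Z) = √(Z² + g²)
X(b) = √2*√b/2 (X(b) = √(b + b)/2 = √(2*b)/2 = (√2*√b)/2 = √2*√b/2)
X(-8)*p(5, O(d(0, 2), v)) = (√2*√(-8)/2)*√(2² + 5²) = (√2*(2*I*√2)/2)*√(4 + 25) = (2*I)*√29 = 2*I*√29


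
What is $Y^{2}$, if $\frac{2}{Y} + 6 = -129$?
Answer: $\frac{4}{18225} \approx 0.00021948$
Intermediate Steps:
$Y = - \frac{2}{135}$ ($Y = \frac{2}{-6 - 129} = \frac{2}{-135} = 2 \left(- \frac{1}{135}\right) = - \frac{2}{135} \approx -0.014815$)
$Y^{2} = \left(- \frac{2}{135}\right)^{2} = \frac{4}{18225}$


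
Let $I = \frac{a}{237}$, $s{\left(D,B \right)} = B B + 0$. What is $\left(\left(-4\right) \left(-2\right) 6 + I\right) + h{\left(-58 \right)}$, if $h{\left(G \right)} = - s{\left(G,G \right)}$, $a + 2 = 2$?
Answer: $-3316$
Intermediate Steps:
$a = 0$ ($a = -2 + 2 = 0$)
$s{\left(D,B \right)} = B^{2}$ ($s{\left(D,B \right)} = B^{2} + 0 = B^{2}$)
$h{\left(G \right)} = - G^{2}$
$I = 0$ ($I = \frac{1}{237} \cdot 0 = 0$)
$\left(\left(-4\right) \left(-2\right) 6 + I\right) + h{\left(-58 \right)} = \left(\left(-4\right) \left(-2\right) 6 + 0\right) - \left(-58\right)^{2} = \left(8 \cdot 6 + 0\right) - 3364 = \left(48 + 0\right) - 3364 = 48 - 3364 = -3316$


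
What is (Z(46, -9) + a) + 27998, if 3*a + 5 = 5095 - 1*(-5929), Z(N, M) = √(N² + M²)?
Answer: 31671 + 13*√13 ≈ 31718.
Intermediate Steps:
Z(N, M) = √(M² + N²)
a = 3673 (a = -5/3 + (5095 - 1*(-5929))/3 = -5/3 + (5095 + 5929)/3 = -5/3 + (⅓)*11024 = -5/3 + 11024/3 = 3673)
(Z(46, -9) + a) + 27998 = (√((-9)² + 46²) + 3673) + 27998 = (√(81 + 2116) + 3673) + 27998 = (√2197 + 3673) + 27998 = (13*√13 + 3673) + 27998 = (3673 + 13*√13) + 27998 = 31671 + 13*√13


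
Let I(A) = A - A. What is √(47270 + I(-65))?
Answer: √47270 ≈ 217.42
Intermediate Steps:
I(A) = 0
√(47270 + I(-65)) = √(47270 + 0) = √47270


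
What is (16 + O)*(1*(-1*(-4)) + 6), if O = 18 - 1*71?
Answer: -370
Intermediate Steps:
O = -53 (O = 18 - 71 = -53)
(16 + O)*(1*(-1*(-4)) + 6) = (16 - 53)*(1*(-1*(-4)) + 6) = -37*(1*4 + 6) = -37*(4 + 6) = -37*10 = -370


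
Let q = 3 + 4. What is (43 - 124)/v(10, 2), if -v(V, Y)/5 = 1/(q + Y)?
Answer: 729/5 ≈ 145.80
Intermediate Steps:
q = 7
v(V, Y) = -5/(7 + Y)
(43 - 124)/v(10, 2) = (43 - 124)/((-5/(7 + 2))) = -81/((-5/9)) = -81/((-5*⅑)) = -81/(-5/9) = -81*(-9/5) = 729/5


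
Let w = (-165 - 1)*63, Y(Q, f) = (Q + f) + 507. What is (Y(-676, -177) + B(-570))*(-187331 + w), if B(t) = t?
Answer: 181174724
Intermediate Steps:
Y(Q, f) = 507 + Q + f
w = -10458 (w = -166*63 = -10458)
(Y(-676, -177) + B(-570))*(-187331 + w) = ((507 - 676 - 177) - 570)*(-187331 - 10458) = (-346 - 570)*(-197789) = -916*(-197789) = 181174724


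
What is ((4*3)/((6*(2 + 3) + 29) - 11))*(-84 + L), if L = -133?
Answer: -217/4 ≈ -54.250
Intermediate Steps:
((4*3)/((6*(2 + 3) + 29) - 11))*(-84 + L) = ((4*3)/((6*(2 + 3) + 29) - 11))*(-84 - 133) = (12/((6*5 + 29) - 11))*(-217) = (12/((30 + 29) - 11))*(-217) = (12/(59 - 11))*(-217) = (12/48)*(-217) = (12*(1/48))*(-217) = (¼)*(-217) = -217/4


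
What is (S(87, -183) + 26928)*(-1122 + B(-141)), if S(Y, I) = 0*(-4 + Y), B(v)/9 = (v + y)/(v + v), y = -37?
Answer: -1412831376/47 ≈ -3.0060e+7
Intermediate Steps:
B(v) = 9*(-37 + v)/(2*v) (B(v) = 9*((v - 37)/(v + v)) = 9*((-37 + v)/((2*v))) = 9*((-37 + v)*(1/(2*v))) = 9*((-37 + v)/(2*v)) = 9*(-37 + v)/(2*v))
S(Y, I) = 0
(S(87, -183) + 26928)*(-1122 + B(-141)) = (0 + 26928)*(-1122 + (9/2)*(-37 - 141)/(-141)) = 26928*(-1122 + (9/2)*(-1/141)*(-178)) = 26928*(-1122 + 267/47) = 26928*(-52467/47) = -1412831376/47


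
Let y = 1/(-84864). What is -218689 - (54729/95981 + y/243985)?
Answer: -434610251958087083539/1987338726522240 ≈ -2.1869e+5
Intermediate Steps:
y = -1/84864 ≈ -1.1784e-5
-218689 - (54729/95981 + y/243985) = -218689 - (54729/95981 - 1/84864/243985) = -218689 - (54729*(1/95981) - 1/84864*1/243985) = -218689 - (54729/95981 - 1/20705543040) = -218689 - 1*1133193664940179/1987338726522240 = -218689 - 1133193664940179/1987338726522240 = -434610251958087083539/1987338726522240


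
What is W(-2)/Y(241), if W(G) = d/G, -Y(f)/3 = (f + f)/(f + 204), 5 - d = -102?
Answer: 47615/2892 ≈ 16.464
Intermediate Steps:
d = 107 (d = 5 - 1*(-102) = 5 + 102 = 107)
Y(f) = -6*f/(204 + f) (Y(f) = -3*(f + f)/(f + 204) = -3*2*f/(204 + f) = -6*f/(204 + f))
W(G) = 107/G
W(-2)/Y(241) = (107/(-2))/((-6*241/(204 + 241))) = (107*(-½))/((-6*241/445)) = -107/(2*((-6*241*1/445))) = -107/(2*(-1446/445)) = -107/2*(-445/1446) = 47615/2892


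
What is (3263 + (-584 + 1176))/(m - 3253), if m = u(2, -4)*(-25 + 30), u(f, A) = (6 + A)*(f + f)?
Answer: -1285/1071 ≈ -1.1998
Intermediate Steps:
u(f, A) = 2*f*(6 + A) (u(f, A) = (6 + A)*(2*f) = 2*f*(6 + A))
m = 40 (m = (2*2*(6 - 4))*(-25 + 30) = (2*2*2)*5 = 8*5 = 40)
(3263 + (-584 + 1176))/(m - 3253) = (3263 + (-584 + 1176))/(40 - 3253) = (3263 + 592)/(-3213) = 3855*(-1/3213) = -1285/1071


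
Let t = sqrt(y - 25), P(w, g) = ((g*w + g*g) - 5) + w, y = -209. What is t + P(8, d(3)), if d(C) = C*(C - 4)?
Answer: -12 + 3*I*sqrt(26) ≈ -12.0 + 15.297*I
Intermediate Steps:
d(C) = C*(-4 + C)
P(w, g) = -5 + w + g**2 + g*w (P(w, g) = ((g*w + g**2) - 5) + w = ((g**2 + g*w) - 5) + w = (-5 + g**2 + g*w) + w = -5 + w + g**2 + g*w)
t = 3*I*sqrt(26) (t = sqrt(-209 - 25) = sqrt(-234) = 3*I*sqrt(26) ≈ 15.297*I)
t + P(8, d(3)) = 3*I*sqrt(26) + (-5 + 8 + (3*(-4 + 3))**2 + (3*(-4 + 3))*8) = 3*I*sqrt(26) + (-5 + 8 + (3*(-1))**2 + (3*(-1))*8) = 3*I*sqrt(26) + (-5 + 8 + (-3)**2 - 3*8) = 3*I*sqrt(26) + (-5 + 8 + 9 - 24) = 3*I*sqrt(26) - 12 = -12 + 3*I*sqrt(26)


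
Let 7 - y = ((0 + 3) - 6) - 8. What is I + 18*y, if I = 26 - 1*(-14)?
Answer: 364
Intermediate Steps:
I = 40 (I = 26 + 14 = 40)
y = 18 (y = 7 - (((0 + 3) - 6) - 8) = 7 - ((3 - 6) - 8) = 7 - (-3 - 8) = 7 - 1*(-11) = 7 + 11 = 18)
I + 18*y = 40 + 18*18 = 40 + 324 = 364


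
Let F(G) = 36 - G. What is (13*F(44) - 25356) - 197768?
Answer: -223228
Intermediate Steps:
(13*F(44) - 25356) - 197768 = (13*(36 - 1*44) - 25356) - 197768 = (13*(36 - 44) - 25356) - 197768 = (13*(-8) - 25356) - 197768 = (-104 - 25356) - 197768 = -25460 - 197768 = -223228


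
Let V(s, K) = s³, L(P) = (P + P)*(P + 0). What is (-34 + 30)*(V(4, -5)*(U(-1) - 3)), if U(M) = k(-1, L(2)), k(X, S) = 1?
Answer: 512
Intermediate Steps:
L(P) = 2*P² (L(P) = (2*P)*P = 2*P²)
U(M) = 1
(-34 + 30)*(V(4, -5)*(U(-1) - 3)) = (-34 + 30)*(4³*(1 - 3)) = -256*(-2) = -4*(-128) = 512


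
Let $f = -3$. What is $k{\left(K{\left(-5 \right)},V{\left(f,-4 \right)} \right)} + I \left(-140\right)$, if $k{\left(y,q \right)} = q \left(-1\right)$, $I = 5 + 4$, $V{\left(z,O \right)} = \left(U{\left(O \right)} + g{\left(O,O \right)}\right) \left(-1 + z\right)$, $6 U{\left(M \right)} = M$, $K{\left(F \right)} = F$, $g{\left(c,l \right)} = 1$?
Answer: $- \frac{3776}{3} \approx -1258.7$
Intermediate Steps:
$U{\left(M \right)} = \frac{M}{6}$
$V{\left(z,O \right)} = \left(1 + \frac{O}{6}\right) \left(-1 + z\right)$ ($V{\left(z,O \right)} = \left(\frac{O}{6} + 1\right) \left(-1 + z\right) = \left(1 + \frac{O}{6}\right) \left(-1 + z\right)$)
$I = 9$
$k{\left(y,q \right)} = - q$
$k{\left(K{\left(-5 \right)},V{\left(f,-4 \right)} \right)} + I \left(-140\right) = - (-1 - 3 - - \frac{2}{3} + \frac{1}{6} \left(-4\right) \left(-3\right)) + 9 \left(-140\right) = - (-1 - 3 + \frac{2}{3} + 2) - 1260 = \left(-1\right) \left(- \frac{4}{3}\right) - 1260 = \frac{4}{3} - 1260 = - \frac{3776}{3}$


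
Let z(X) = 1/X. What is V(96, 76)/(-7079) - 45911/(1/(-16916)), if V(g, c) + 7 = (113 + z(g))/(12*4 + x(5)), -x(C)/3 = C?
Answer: 17416926298276799/22426272 ≈ 7.7663e+8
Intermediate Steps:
x(C) = -3*C
V(g, c) = -118/33 + 1/(33*g) (V(g, c) = -7 + (113 + 1/g)/(12*4 - 3*5) = -7 + (113 + 1/g)/(48 - 15) = -7 + (113 + 1/g)/33 = -7 + (113 + 1/g)*(1/33) = -7 + (113/33 + 1/(33*g)) = -118/33 + 1/(33*g))
V(96, 76)/(-7079) - 45911/(1/(-16916)) = ((1/33)*(1 - 118*96)/96)/(-7079) - 45911/(1/(-16916)) = ((1/33)*(1/96)*(1 - 11328))*(-1/7079) - 45911/(-1/16916) = ((1/33)*(1/96)*(-11327))*(-1/7079) - 45911*(-16916) = -11327/3168*(-1/7079) + 776630476 = 11327/22426272 + 776630476 = 17416926298276799/22426272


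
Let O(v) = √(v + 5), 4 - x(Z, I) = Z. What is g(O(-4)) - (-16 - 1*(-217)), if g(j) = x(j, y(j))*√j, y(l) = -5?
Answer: -198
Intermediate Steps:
x(Z, I) = 4 - Z
O(v) = √(5 + v)
g(j) = √j*(4 - j) (g(j) = (4 - j)*√j = √j*(4 - j))
g(O(-4)) - (-16 - 1*(-217)) = √(√(5 - 4))*(4 - √(5 - 4)) - (-16 - 1*(-217)) = √(√1)*(4 - √1) - (-16 + 217) = √1*(4 - 1*1) - 1*201 = 1*(4 - 1) - 201 = 1*3 - 201 = 3 - 201 = -198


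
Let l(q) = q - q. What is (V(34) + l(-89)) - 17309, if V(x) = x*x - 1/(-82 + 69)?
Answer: -209988/13 ≈ -16153.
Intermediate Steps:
l(q) = 0
V(x) = 1/13 + x² (V(x) = x² - 1/(-13) = x² - 1*(-1/13) = x² + 1/13 = 1/13 + x²)
(V(34) + l(-89)) - 17309 = ((1/13 + 34²) + 0) - 17309 = ((1/13 + 1156) + 0) - 17309 = (15029/13 + 0) - 17309 = 15029/13 - 17309 = -209988/13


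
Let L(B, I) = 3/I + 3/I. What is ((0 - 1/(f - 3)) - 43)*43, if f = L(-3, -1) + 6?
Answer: -5504/3 ≈ -1834.7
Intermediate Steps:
L(B, I) = 6/I
f = 0 (f = 6/(-1) + 6 = 6*(-1) + 6 = -6 + 6 = 0)
((0 - 1/(f - 3)) - 43)*43 = ((0 - 1/(0 - 3)) - 43)*43 = ((0 - 1/(-3)) - 43)*43 = ((0 - 1*(-⅓)) - 43)*43 = ((0 + ⅓) - 43)*43 = (⅓ - 43)*43 = -128/3*43 = -5504/3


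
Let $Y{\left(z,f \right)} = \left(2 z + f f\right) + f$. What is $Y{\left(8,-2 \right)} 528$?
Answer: $9504$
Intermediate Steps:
$Y{\left(z,f \right)} = f + f^{2} + 2 z$ ($Y{\left(z,f \right)} = \left(2 z + f^{2}\right) + f = \left(f^{2} + 2 z\right) + f = f + f^{2} + 2 z$)
$Y{\left(8,-2 \right)} 528 = \left(-2 + \left(-2\right)^{2} + 2 \cdot 8\right) 528 = \left(-2 + 4 + 16\right) 528 = 18 \cdot 528 = 9504$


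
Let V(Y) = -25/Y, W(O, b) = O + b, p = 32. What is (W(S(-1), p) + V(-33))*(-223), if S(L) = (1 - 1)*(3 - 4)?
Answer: -241063/33 ≈ -7304.9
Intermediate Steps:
S(L) = 0 (S(L) = 0*(-1) = 0)
(W(S(-1), p) + V(-33))*(-223) = ((0 + 32) - 25/(-33))*(-223) = (32 - 25*(-1/33))*(-223) = (32 + 25/33)*(-223) = (1081/33)*(-223) = -241063/33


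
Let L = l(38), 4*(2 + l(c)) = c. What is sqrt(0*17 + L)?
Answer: sqrt(30)/2 ≈ 2.7386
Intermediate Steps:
l(c) = -2 + c/4
L = 15/2 (L = -2 + (1/4)*38 = -2 + 19/2 = 15/2 ≈ 7.5000)
sqrt(0*17 + L) = sqrt(0*17 + 15/2) = sqrt(0 + 15/2) = sqrt(15/2) = sqrt(30)/2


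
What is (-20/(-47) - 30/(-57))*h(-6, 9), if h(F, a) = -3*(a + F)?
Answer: -7650/893 ≈ -8.5666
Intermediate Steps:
h(F, a) = -3*F - 3*a (h(F, a) = -3*(F + a) = -3*F - 3*a)
(-20/(-47) - 30/(-57))*h(-6, 9) = (-20/(-47) - 30/(-57))*(-3*(-6) - 3*9) = (-20*(-1/47) - 30*(-1/57))*(18 - 27) = (20/47 + 10/19)*(-9) = (850/893)*(-9) = -7650/893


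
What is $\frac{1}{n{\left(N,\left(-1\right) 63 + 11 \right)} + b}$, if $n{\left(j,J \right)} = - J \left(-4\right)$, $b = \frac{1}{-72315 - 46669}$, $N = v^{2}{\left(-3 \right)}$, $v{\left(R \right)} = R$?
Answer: $- \frac{118984}{24748673} \approx -0.0048077$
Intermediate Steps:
$N = 9$ ($N = \left(-3\right)^{2} = 9$)
$b = - \frac{1}{118984}$ ($b = \frac{1}{-118984} = - \frac{1}{118984} \approx -8.4045 \cdot 10^{-6}$)
$n{\left(j,J \right)} = 4 J$
$\frac{1}{n{\left(N,\left(-1\right) 63 + 11 \right)} + b} = \frac{1}{4 \left(\left(-1\right) 63 + 11\right) - \frac{1}{118984}} = \frac{1}{4 \left(-63 + 11\right) - \frac{1}{118984}} = \frac{1}{4 \left(-52\right) - \frac{1}{118984}} = \frac{1}{-208 - \frac{1}{118984}} = \frac{1}{- \frac{24748673}{118984}} = - \frac{118984}{24748673}$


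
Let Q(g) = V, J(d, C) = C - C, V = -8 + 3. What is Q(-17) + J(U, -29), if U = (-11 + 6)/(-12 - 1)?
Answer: -5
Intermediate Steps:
U = 5/13 (U = -5/(-13) = -5*(-1/13) = 5/13 ≈ 0.38462)
V = -5
J(d, C) = 0
Q(g) = -5
Q(-17) + J(U, -29) = -5 + 0 = -5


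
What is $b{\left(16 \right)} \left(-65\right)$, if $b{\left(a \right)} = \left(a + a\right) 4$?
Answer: $-8320$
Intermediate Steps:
$b{\left(a \right)} = 8 a$ ($b{\left(a \right)} = 2 a 4 = 8 a$)
$b{\left(16 \right)} \left(-65\right) = 8 \cdot 16 \left(-65\right) = 128 \left(-65\right) = -8320$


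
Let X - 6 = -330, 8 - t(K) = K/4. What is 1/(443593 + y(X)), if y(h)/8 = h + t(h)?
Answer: 1/441713 ≈ 2.2639e-6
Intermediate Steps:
t(K) = 8 - K/4
X = -324 (X = 6 - 330 = -324)
y(h) = 64 + 6*h (y(h) = 8*(h + (8 - h/4)) = 8*(8 + 3*h/4) = 64 + 6*h)
1/(443593 + y(X)) = 1/(443593 + (64 + 6*(-324))) = 1/(443593 + (64 - 1944)) = 1/(443593 - 1880) = 1/441713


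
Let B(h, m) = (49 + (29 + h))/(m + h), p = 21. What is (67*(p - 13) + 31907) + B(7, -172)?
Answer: 1070602/33 ≈ 32443.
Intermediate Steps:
B(h, m) = (78 + h)/(h + m)
(67*(p - 13) + 31907) + B(7, -172) = (67*(21 - 13) + 31907) + (78 + 7)/(7 - 172) = (67*8 + 31907) + 85/(-165) = (536 + 31907) - 1/165*85 = 32443 - 17/33 = 1070602/33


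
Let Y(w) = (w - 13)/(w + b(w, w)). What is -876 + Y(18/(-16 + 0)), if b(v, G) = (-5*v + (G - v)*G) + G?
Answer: -23765/27 ≈ -880.19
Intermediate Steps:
b(v, G) = G - 5*v + G*(G - v) (b(v, G) = (-5*v + G*(G - v)) + G = G - 5*v + G*(G - v))
Y(w) = -(-13 + w)/(3*w) (Y(w) = (w - 13)/(w + (w + w² - 5*w - w*w)) = (-13 + w)/(w + (w + w² - 5*w - w²)) = (-13 + w)/(w - 4*w) = (-13 + w)/((-3*w)) = (-13 + w)*(-1/(3*w)) = -(-13 + w)/(3*w))
-876 + Y(18/(-16 + 0)) = -876 + (13 - 18/(-16 + 0))/(3*((18/(-16 + 0)))) = -876 + (13 - 18/(-16))/(3*((18/(-16)))) = -876 + (13 - 18*(-1)/16)/(3*((18*(-1/16)))) = -876 + (13 - 1*(-9/8))/(3*(-9/8)) = -876 + (⅓)*(-8/9)*(13 + 9/8) = -876 + (⅓)*(-8/9)*(113/8) = -876 - 113/27 = -23765/27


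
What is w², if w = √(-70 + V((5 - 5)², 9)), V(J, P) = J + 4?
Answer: -66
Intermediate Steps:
V(J, P) = 4 + J
w = I*√66 (w = √(-70 + (4 + (5 - 5)²)) = √(-70 + (4 + 0²)) = √(-70 + (4 + 0)) = √(-70 + 4) = √(-66) = I*√66 ≈ 8.124*I)
w² = (I*√66)² = -66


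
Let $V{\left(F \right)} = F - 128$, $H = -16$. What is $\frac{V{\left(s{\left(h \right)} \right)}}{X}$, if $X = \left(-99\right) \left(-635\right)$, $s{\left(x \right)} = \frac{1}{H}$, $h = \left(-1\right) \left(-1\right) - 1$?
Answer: $- \frac{683}{335280} \approx -0.0020371$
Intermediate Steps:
$h = 0$ ($h = 1 - 1 = 0$)
$s{\left(x \right)} = - \frac{1}{16}$ ($s{\left(x \right)} = \frac{1}{-16} = - \frac{1}{16}$)
$V{\left(F \right)} = -128 + F$ ($V{\left(F \right)} = F - 128 = -128 + F$)
$X = 62865$
$\frac{V{\left(s{\left(h \right)} \right)}}{X} = \frac{-128 - \frac{1}{16}}{62865} = \left(- \frac{2049}{16}\right) \frac{1}{62865} = - \frac{683}{335280}$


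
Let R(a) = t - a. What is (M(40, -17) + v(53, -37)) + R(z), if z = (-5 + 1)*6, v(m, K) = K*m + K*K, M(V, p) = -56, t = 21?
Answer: -603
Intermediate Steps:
v(m, K) = K² + K*m (v(m, K) = K*m + K² = K² + K*m)
z = -24 (z = -4*6 = -24)
R(a) = 21 - a
(M(40, -17) + v(53, -37)) + R(z) = (-56 - 37*(-37 + 53)) + (21 - 1*(-24)) = (-56 - 37*16) + (21 + 24) = (-56 - 592) + 45 = -648 + 45 = -603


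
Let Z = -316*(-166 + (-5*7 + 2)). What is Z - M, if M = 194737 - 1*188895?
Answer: 57042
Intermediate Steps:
M = 5842 (M = 194737 - 188895 = 5842)
Z = 62884 (Z = -316*(-166 + (-35 + 2)) = -316*(-166 - 33) = -316*(-199) = 62884)
Z - M = 62884 - 1*5842 = 62884 - 5842 = 57042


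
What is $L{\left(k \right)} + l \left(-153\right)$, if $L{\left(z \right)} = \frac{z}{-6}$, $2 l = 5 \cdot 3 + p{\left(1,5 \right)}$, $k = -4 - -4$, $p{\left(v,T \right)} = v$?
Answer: $-1224$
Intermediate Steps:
$k = 0$ ($k = -4 + 4 = 0$)
$l = 8$ ($l = \frac{5 \cdot 3 + 1}{2} = \frac{15 + 1}{2} = \frac{1}{2} \cdot 16 = 8$)
$L{\left(z \right)} = - \frac{z}{6}$ ($L{\left(z \right)} = z \left(- \frac{1}{6}\right) = - \frac{z}{6}$)
$L{\left(k \right)} + l \left(-153\right) = \left(- \frac{1}{6}\right) 0 + 8 \left(-153\right) = 0 - 1224 = -1224$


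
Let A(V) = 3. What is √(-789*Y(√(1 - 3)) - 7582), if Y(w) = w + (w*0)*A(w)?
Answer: √(-7582 - 789*I*√2) ≈ 6.39 - 87.309*I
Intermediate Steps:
Y(w) = w (Y(w) = w + (w*0)*3 = w + 0*3 = w + 0 = w)
√(-789*Y(√(1 - 3)) - 7582) = √(-789*√(1 - 3) - 7582) = √(-789*I*√2 - 7582) = √(-7582 - 789*I*√2)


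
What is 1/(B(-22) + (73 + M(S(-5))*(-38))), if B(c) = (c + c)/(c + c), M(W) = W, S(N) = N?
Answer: 1/264 ≈ 0.0037879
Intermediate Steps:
B(c) = 1 (B(c) = (2*c)/((2*c)) = (2*c)*(1/(2*c)) = 1)
1/(B(-22) + (73 + M(S(-5))*(-38))) = 1/(1 + (73 - 5*(-38))) = 1/(1 + (73 + 190)) = 1/(1 + 263) = 1/264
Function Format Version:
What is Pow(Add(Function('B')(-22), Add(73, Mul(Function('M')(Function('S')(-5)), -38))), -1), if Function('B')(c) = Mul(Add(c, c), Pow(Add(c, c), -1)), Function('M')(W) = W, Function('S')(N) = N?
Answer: Rational(1, 264) ≈ 0.0037879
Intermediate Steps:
Function('B')(c) = 1 (Function('B')(c) = Mul(Mul(2, c), Pow(Mul(2, c), -1)) = Mul(Mul(2, c), Mul(Rational(1, 2), Pow(c, -1))) = 1)
Pow(Add(Function('B')(-22), Add(73, Mul(Function('M')(Function('S')(-5)), -38))), -1) = Pow(Add(1, Add(73, Mul(-5, -38))), -1) = Pow(Add(1, Add(73, 190)), -1) = Pow(Add(1, 263), -1) = Pow(264, -1) = Rational(1, 264)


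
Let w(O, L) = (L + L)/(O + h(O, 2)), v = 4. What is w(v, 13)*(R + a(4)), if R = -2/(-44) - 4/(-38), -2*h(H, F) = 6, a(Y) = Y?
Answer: 22555/209 ≈ 107.92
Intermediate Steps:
h(H, F) = -3 (h(H, F) = -1/2*6 = -3)
R = 63/418 (R = -2*(-1/44) - 4*(-1/38) = 1/22 + 2/19 = 63/418 ≈ 0.15072)
w(O, L) = 2*L/(-3 + O) (w(O, L) = (L + L)/(O - 3) = (2*L)/(-3 + O) = 2*L/(-3 + O))
w(v, 13)*(R + a(4)) = (2*13/(-3 + 4))*(63/418 + 4) = (2*13/1)*(1735/418) = (2*13*1)*(1735/418) = 26*(1735/418) = 22555/209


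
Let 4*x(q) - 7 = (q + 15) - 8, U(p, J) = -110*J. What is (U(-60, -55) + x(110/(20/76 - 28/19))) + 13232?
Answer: 443044/23 ≈ 19263.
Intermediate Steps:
x(q) = 7/2 + q/4 (x(q) = 7/4 + ((q + 15) - 8)/4 = 7/4 + ((15 + q) - 8)/4 = 7/4 + (7 + q)/4 = 7/4 + (7/4 + q/4) = 7/2 + q/4)
(U(-60, -55) + x(110/(20/76 - 28/19))) + 13232 = (-110*(-55) + (7/2 + (110/(20/76 - 28/19))/4)) + 13232 = (6050 + (7/2 + (110/(20*(1/76) - 28*1/19))/4)) + 13232 = (6050 + (7/2 + (110/(5/19 - 28/19))/4)) + 13232 = (6050 + (7/2 + (110/(-23/19))/4)) + 13232 = (6050 + (7/2 + (110*(-19/23))/4)) + 13232 = (6050 + (7/2 + (¼)*(-2090/23))) + 13232 = (6050 + (7/2 - 1045/46)) + 13232 = (6050 - 442/23) + 13232 = 138708/23 + 13232 = 443044/23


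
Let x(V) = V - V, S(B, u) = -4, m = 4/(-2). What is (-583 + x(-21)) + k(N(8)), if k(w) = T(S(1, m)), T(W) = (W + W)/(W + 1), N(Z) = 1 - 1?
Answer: -1741/3 ≈ -580.33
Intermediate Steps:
m = -2 (m = 4*(-1/2) = -2)
N(Z) = 0
x(V) = 0
T(W) = 2*W/(1 + W) (T(W) = (2*W)/(1 + W) = 2*W/(1 + W))
k(w) = 8/3 (k(w) = 2*(-4)/(1 - 4) = 2*(-4)/(-3) = 2*(-4)*(-1/3) = 8/3)
(-583 + x(-21)) + k(N(8)) = (-583 + 0) + 8/3 = -583 + 8/3 = -1741/3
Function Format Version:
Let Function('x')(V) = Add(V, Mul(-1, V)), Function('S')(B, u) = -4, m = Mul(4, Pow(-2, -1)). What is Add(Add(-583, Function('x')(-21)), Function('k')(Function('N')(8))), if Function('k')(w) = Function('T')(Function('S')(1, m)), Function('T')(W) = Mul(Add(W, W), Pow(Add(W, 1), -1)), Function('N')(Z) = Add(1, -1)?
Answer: Rational(-1741, 3) ≈ -580.33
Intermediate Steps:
m = -2 (m = Mul(4, Rational(-1, 2)) = -2)
Function('N')(Z) = 0
Function('x')(V) = 0
Function('T')(W) = Mul(2, W, Pow(Add(1, W), -1)) (Function('T')(W) = Mul(Mul(2, W), Pow(Add(1, W), -1)) = Mul(2, W, Pow(Add(1, W), -1)))
Function('k')(w) = Rational(8, 3) (Function('k')(w) = Mul(2, -4, Pow(Add(1, -4), -1)) = Mul(2, -4, Pow(-3, -1)) = Mul(2, -4, Rational(-1, 3)) = Rational(8, 3))
Add(Add(-583, Function('x')(-21)), Function('k')(Function('N')(8))) = Add(Add(-583, 0), Rational(8, 3)) = Add(-583, Rational(8, 3)) = Rational(-1741, 3)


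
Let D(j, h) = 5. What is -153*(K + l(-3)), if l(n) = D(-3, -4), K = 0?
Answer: -765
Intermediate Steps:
l(n) = 5
-153*(K + l(-3)) = -153*(0 + 5) = -153*5 = -765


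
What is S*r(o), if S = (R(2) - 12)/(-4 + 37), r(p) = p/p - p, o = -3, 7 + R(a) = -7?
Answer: -104/33 ≈ -3.1515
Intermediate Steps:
R(a) = -14 (R(a) = -7 - 7 = -14)
r(p) = 1 - p
S = -26/33 (S = (-14 - 12)/(-4 + 37) = -26/33 ≈ -0.78788)
S*r(o) = -26*(1 - 1*(-3))/33 = -26*(1 + 3)/33 = -26/33*4 = -104/33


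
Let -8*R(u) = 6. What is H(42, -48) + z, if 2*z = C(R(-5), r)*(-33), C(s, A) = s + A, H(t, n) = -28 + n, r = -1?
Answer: -377/8 ≈ -47.125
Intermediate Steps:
R(u) = -¾ (R(u) = -⅛*6 = -¾)
C(s, A) = A + s
z = 231/8 (z = ((-1 - ¾)*(-33))/2 = (-7/4*(-33))/2 = (½)*(231/4) = 231/8 ≈ 28.875)
H(42, -48) + z = (-28 - 48) + 231/8 = -76 + 231/8 = -377/8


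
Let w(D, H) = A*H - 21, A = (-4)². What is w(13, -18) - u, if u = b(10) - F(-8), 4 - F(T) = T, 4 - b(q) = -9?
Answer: -310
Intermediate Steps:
b(q) = 13 (b(q) = 4 - 1*(-9) = 4 + 9 = 13)
A = 16
F(T) = 4 - T
w(D, H) = -21 + 16*H (w(D, H) = 16*H - 21 = -21 + 16*H)
u = 1 (u = 13 - (4 - 1*(-8)) = 13 - (4 + 8) = 13 - 1*12 = 13 - 12 = 1)
w(13, -18) - u = (-21 + 16*(-18)) - 1*1 = (-21 - 288) - 1 = -309 - 1 = -310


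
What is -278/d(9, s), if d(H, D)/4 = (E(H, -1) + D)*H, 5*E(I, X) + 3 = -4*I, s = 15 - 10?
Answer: 695/252 ≈ 2.7579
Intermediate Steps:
s = 5
E(I, X) = -⅗ - 4*I/5 (E(I, X) = -⅗ + (-4*I)/5 = -⅗ - 4*I/5)
d(H, D) = 4*H*(-⅗ + D - 4*H/5) (d(H, D) = 4*(((-⅗ - 4*H/5) + D)*H) = 4*((-⅗ + D - 4*H/5)*H) = 4*(H*(-⅗ + D - 4*H/5)) = 4*H*(-⅗ + D - 4*H/5))
-278/d(9, s) = -278*5/(36*(-3 - 4*9 + 5*5)) = -278*5/(36*(-3 - 36 + 25)) = -278/((⅘)*9*(-14)) = -278/(-504/5) = -278*(-5/504) = 695/252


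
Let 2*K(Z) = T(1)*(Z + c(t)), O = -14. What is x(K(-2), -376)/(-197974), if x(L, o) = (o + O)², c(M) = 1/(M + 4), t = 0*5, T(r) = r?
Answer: -76050/98987 ≈ -0.76828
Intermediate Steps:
t = 0
c(M) = 1/(4 + M)
K(Z) = ⅛ + Z/2 (K(Z) = (1*(Z + 1/(4 + 0)))/2 = (1*(Z + 1/4))/2 = (1*(Z + ¼))/2 = (1*(¼ + Z))/2 = (¼ + Z)/2 = ⅛ + Z/2)
x(L, o) = (-14 + o)² (x(L, o) = (o - 14)² = (-14 + o)²)
x(K(-2), -376)/(-197974) = (-14 - 376)²/(-197974) = (-390)²*(-1/197974) = 152100*(-1/197974) = -76050/98987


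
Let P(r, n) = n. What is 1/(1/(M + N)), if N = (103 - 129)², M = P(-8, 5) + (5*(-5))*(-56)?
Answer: 2081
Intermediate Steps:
M = 1405 (M = 5 + (5*(-5))*(-56) = 5 - 25*(-56) = 5 + 1400 = 1405)
N = 676 (N = (-26)² = 676)
1/(1/(M + N)) = 1/(1/(1405 + 676)) = 1/(1/2081) = 2081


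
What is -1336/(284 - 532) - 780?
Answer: -24013/31 ≈ -774.61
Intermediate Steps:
-1336/(284 - 532) - 780 = -1336/(-248) - 780 = -1336*(-1/248) - 780 = 167/31 - 780 = -24013/31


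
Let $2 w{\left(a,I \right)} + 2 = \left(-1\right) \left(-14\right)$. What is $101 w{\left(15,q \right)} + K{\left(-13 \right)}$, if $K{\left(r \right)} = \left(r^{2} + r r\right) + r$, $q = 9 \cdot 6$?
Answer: $931$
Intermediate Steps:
$q = 54$
$w{\left(a,I \right)} = 6$ ($w{\left(a,I \right)} = -1 + \frac{\left(-1\right) \left(-14\right)}{2} = -1 + \frac{1}{2} \cdot 14 = -1 + 7 = 6$)
$K{\left(r \right)} = r + 2 r^{2}$ ($K{\left(r \right)} = \left(r^{2} + r^{2}\right) + r = 2 r^{2} + r = r + 2 r^{2}$)
$101 w{\left(15,q \right)} + K{\left(-13 \right)} = 101 \cdot 6 - 13 \left(1 + 2 \left(-13\right)\right) = 606 - 13 \left(1 - 26\right) = 606 - -325 = 606 + 325 = 931$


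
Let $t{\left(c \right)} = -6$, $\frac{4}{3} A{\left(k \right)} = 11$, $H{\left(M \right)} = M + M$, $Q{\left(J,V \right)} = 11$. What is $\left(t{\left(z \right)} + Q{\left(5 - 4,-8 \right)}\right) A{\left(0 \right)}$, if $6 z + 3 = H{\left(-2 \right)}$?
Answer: $\frac{165}{4} \approx 41.25$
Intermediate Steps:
$H{\left(M \right)} = 2 M$
$A{\left(k \right)} = \frac{33}{4}$ ($A{\left(k \right)} = \frac{3}{4} \cdot 11 = \frac{33}{4}$)
$z = - \frac{7}{6}$ ($z = - \frac{1}{2} + \frac{2 \left(-2\right)}{6} = - \frac{1}{2} + \frac{1}{6} \left(-4\right) = - \frac{1}{2} - \frac{2}{3} = - \frac{7}{6} \approx -1.1667$)
$\left(t{\left(z \right)} + Q{\left(5 - 4,-8 \right)}\right) A{\left(0 \right)} = \left(-6 + 11\right) \frac{33}{4} = 5 \cdot \frac{33}{4} = \frac{165}{4}$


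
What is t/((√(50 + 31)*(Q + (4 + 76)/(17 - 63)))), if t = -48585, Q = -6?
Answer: 372485/534 ≈ 697.54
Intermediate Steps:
t/((√(50 + 31)*(Q + (4 + 76)/(17 - 63)))) = -48585*1/((-6 + (4 + 76)/(17 - 63))*√(50 + 31)) = -48585*1/(9*(-6 + 80/(-46))) = -48585*1/(9*(-6 + 80*(-1/46))) = -48585*1/(9*(-6 - 40/23)) = -48585/(9*(-178/23)) = -48585/(-1602/23) = -48585*(-23/1602) = 372485/534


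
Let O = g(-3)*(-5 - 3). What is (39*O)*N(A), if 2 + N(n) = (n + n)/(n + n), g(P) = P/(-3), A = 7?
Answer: 312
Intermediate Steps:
g(P) = -P/3 (g(P) = P*(-⅓) = -P/3)
N(n) = -1 (N(n) = -2 + (n + n)/(n + n) = -2 + (2*n)/((2*n)) = -2 + (2*n)*(1/(2*n)) = -2 + 1 = -1)
O = -8 (O = (-⅓*(-3))*(-5 - 3) = 1*(-8) = -8)
(39*O)*N(A) = (39*(-8))*(-1) = -312*(-1) = 312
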